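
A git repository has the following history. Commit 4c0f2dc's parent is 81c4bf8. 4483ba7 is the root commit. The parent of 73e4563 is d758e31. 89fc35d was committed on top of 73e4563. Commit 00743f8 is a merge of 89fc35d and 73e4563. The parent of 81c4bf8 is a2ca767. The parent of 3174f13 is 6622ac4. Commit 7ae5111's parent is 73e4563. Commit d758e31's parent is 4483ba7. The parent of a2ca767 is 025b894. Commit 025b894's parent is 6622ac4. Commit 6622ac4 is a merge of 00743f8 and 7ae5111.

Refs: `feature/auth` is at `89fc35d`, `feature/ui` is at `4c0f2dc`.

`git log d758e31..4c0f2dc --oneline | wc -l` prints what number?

Reachable from 4c0f2dc: {00743f8, 025b894, 4483ba7, 4c0f2dc, 6622ac4, 73e4563, 7ae5111, 81c4bf8, 89fc35d, a2ca767, d758e31}.
Reachable from d758e31: {4483ba7, d758e31}.
In 4c0f2dc's history but not d758e31's: {00743f8, 025b894, 4c0f2dc, 6622ac4, 73e4563, 7ae5111, 81c4bf8, 89fc35d, a2ca767} — 9 commits.

9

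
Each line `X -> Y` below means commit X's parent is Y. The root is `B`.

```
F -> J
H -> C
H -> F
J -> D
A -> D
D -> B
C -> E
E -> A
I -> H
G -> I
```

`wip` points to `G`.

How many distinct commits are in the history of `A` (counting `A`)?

Walking parent pointers from A: reachable set = {A, B, D}.
That is 3 commits.

3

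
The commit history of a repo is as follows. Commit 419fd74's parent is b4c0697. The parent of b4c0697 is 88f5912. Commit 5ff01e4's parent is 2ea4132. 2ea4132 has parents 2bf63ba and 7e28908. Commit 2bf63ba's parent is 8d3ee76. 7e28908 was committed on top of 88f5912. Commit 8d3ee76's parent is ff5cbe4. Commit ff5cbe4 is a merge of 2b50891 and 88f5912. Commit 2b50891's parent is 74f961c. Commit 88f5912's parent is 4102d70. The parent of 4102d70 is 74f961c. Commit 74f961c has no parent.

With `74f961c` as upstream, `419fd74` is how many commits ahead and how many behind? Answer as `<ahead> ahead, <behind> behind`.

Reachable from 419fd74: {4102d70, 419fd74, 74f961c, 88f5912, b4c0697}.
Reachable from 74f961c: {74f961c}.
Only in 419fd74's history (ahead): {4102d70, 419fd74, 88f5912, b4c0697} — 4.
Only in 74f961c's history (behind): {} — 0.

4 ahead, 0 behind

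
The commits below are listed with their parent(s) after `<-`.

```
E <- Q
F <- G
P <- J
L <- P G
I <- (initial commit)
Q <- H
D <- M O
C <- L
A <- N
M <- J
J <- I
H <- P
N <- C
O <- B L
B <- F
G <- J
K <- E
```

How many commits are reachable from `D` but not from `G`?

Reachable from D: {B, D, F, G, I, J, L, M, O, P}.
Reachable from G: {G, I, J}.
In D's history but not G's: {B, D, F, L, M, O, P} — 7 commits.

7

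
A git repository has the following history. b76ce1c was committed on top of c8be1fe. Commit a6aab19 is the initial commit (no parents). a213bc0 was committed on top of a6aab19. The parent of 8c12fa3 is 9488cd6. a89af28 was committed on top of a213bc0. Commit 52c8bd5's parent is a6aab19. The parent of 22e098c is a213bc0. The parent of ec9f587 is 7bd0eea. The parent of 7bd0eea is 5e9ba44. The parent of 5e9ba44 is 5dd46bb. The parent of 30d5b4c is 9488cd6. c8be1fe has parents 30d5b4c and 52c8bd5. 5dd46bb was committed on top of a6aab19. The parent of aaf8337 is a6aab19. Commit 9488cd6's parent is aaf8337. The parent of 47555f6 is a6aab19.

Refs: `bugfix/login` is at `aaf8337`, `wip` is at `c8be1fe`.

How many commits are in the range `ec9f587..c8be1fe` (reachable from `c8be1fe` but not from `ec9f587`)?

5

Reachable from c8be1fe: {30d5b4c, 52c8bd5, 9488cd6, a6aab19, aaf8337, c8be1fe}.
Reachable from ec9f587: {5dd46bb, 5e9ba44, 7bd0eea, a6aab19, ec9f587}.
In c8be1fe's history but not ec9f587's: {30d5b4c, 52c8bd5, 9488cd6, aaf8337, c8be1fe} — 5 commits.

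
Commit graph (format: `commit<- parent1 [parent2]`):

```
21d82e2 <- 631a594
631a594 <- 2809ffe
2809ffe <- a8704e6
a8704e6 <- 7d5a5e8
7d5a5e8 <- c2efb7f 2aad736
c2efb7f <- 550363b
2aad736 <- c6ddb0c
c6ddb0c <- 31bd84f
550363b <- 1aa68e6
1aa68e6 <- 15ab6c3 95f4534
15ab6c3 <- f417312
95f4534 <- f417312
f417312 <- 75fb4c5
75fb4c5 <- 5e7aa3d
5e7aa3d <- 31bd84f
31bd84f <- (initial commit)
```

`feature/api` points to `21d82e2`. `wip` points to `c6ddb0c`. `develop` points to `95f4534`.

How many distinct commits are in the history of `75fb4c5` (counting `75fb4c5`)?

Walking parent pointers from 75fb4c5: reachable set = {31bd84f, 5e7aa3d, 75fb4c5}.
That is 3 commits.

3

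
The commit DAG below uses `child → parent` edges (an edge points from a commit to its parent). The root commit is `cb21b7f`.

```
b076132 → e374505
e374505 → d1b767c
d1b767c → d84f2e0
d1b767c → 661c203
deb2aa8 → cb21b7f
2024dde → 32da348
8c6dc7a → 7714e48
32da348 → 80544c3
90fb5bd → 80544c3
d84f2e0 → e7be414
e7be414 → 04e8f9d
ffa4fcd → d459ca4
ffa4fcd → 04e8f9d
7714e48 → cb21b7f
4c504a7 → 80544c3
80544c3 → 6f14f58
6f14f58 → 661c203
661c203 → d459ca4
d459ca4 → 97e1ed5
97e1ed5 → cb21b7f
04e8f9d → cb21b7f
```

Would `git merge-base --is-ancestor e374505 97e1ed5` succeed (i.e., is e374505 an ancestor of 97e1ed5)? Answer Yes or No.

Ancestors of 97e1ed5: {97e1ed5, cb21b7f}.
e374505 is not in that set, so it is not an ancestor of 97e1ed5.

No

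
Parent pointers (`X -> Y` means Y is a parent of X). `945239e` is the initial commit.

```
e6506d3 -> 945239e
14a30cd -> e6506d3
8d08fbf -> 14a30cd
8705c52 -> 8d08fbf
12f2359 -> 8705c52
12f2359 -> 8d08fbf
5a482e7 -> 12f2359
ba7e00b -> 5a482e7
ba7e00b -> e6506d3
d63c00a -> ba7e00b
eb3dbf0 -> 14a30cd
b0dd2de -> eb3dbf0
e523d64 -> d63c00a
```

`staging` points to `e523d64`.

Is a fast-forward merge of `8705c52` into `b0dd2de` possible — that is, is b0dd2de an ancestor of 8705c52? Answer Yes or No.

A fast-forward from b0dd2de to 8705c52 is possible iff b0dd2de is an ancestor of 8705c52.
Ancestors of 8705c52: {14a30cd, 8705c52, 8d08fbf, 945239e, e6506d3}.
b0dd2de is not among them, so fast-forward is not possible.

No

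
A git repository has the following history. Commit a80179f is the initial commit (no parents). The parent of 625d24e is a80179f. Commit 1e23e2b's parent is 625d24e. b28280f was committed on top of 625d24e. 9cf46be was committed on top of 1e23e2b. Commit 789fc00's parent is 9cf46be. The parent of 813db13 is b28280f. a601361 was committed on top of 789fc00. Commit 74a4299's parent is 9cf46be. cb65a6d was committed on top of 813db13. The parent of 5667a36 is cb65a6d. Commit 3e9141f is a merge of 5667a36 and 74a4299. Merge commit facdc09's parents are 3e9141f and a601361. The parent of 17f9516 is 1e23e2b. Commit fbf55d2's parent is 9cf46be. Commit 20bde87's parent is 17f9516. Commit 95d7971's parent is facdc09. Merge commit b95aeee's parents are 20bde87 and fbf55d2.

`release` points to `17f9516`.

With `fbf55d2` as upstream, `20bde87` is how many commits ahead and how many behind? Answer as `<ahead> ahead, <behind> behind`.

2 ahead, 2 behind

Reachable from 20bde87: {17f9516, 1e23e2b, 20bde87, 625d24e, a80179f}.
Reachable from fbf55d2: {1e23e2b, 625d24e, 9cf46be, a80179f, fbf55d2}.
Only in 20bde87's history (ahead): {17f9516, 20bde87} — 2.
Only in fbf55d2's history (behind): {9cf46be, fbf55d2} — 2.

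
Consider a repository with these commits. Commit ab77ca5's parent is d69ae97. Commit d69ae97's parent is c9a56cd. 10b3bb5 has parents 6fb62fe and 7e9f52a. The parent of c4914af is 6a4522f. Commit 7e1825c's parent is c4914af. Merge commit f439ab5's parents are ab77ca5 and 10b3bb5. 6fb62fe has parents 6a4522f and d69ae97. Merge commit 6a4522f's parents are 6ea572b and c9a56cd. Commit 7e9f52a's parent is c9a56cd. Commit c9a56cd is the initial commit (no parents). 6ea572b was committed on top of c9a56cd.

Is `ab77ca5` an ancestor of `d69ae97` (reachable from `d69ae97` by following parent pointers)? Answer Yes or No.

Ancestors of d69ae97: {c9a56cd, d69ae97}.
ab77ca5 is not in that set, so it is not an ancestor of d69ae97.

No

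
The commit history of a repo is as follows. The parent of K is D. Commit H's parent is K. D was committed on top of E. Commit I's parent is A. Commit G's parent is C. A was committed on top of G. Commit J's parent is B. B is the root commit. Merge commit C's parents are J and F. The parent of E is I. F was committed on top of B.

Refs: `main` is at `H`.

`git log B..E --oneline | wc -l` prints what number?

7

Reachable from E: {A, B, C, E, F, G, I, J}.
Reachable from B: {B}.
In E's history but not B's: {A, C, E, F, G, I, J} — 7 commits.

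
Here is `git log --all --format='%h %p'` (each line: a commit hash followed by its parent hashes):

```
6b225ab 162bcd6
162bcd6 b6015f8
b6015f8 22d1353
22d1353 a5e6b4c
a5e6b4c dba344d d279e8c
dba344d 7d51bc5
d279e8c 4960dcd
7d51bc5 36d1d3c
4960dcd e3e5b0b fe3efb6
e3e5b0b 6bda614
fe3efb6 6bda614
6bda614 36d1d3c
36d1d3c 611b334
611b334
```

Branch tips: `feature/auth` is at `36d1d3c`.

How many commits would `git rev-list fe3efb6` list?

4

Walking parent pointers from fe3efb6: reachable set = {36d1d3c, 611b334, 6bda614, fe3efb6}.
That is 4 commits.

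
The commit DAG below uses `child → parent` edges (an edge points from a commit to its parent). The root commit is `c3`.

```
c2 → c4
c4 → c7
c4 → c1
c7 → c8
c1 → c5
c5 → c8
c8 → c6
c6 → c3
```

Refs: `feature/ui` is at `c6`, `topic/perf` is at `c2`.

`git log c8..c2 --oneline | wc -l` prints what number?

5

Reachable from c2: {c1, c2, c3, c4, c5, c6, c7, c8}.
Reachable from c8: {c3, c6, c8}.
In c2's history but not c8's: {c1, c2, c4, c5, c7} — 5 commits.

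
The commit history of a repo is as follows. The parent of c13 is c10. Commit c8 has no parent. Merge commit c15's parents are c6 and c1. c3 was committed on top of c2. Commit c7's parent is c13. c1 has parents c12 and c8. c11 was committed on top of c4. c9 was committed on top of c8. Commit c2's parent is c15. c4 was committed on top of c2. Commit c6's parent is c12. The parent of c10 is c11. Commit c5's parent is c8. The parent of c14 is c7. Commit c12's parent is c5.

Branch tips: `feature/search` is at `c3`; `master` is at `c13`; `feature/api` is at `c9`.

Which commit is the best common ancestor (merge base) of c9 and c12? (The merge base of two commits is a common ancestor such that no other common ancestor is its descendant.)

Ancestors of c9: {c8, c9}.
Ancestors of c12: {c12, c5, c8}.
Common ancestors: {c8}.
The only common ancestor is c8, so it is the merge base.

c8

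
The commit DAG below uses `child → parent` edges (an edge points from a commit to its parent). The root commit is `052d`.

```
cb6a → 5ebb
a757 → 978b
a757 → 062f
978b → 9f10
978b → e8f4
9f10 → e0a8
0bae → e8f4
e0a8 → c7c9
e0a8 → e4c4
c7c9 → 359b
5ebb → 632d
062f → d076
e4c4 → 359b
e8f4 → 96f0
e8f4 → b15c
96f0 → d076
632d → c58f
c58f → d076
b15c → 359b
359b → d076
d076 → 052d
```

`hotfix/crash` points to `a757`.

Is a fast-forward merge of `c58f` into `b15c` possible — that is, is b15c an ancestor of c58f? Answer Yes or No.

A fast-forward from b15c to c58f is possible iff b15c is an ancestor of c58f.
Ancestors of c58f: {052d, c58f, d076}.
b15c is not among them, so fast-forward is not possible.

No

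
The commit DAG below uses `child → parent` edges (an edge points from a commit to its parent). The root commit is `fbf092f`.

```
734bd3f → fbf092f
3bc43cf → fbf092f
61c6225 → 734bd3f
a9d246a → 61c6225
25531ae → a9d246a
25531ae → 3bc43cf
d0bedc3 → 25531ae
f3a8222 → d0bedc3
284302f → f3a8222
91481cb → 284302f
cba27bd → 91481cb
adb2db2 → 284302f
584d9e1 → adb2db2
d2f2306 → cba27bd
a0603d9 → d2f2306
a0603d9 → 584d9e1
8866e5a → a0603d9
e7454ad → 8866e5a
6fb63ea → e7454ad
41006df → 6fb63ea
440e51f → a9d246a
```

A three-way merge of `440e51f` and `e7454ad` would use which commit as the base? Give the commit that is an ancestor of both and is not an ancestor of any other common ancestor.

Ancestors of 440e51f: {440e51f, 61c6225, 734bd3f, a9d246a, fbf092f}.
Ancestors of e7454ad: {25531ae, 284302f, 3bc43cf, 584d9e1, 61c6225, 734bd3f, 8866e5a, 91481cb, a0603d9, a9d246a, adb2db2, cba27bd, d0bedc3, d2f2306, e7454ad, f3a8222, fbf092f}.
Common ancestors: {61c6225, 734bd3f, a9d246a, fbf092f}.
Among these, a9d246a is not an ancestor of any other common ancestor — it is the merge base.

a9d246a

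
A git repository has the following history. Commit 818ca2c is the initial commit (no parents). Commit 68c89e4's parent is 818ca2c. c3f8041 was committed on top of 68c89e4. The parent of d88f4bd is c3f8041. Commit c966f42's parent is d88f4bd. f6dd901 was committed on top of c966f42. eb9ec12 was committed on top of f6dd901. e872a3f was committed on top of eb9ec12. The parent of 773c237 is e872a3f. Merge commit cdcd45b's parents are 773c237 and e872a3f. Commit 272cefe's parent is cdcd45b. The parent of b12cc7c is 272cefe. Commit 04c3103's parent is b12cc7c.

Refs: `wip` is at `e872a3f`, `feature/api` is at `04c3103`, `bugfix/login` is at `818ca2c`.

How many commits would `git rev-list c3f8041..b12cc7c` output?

9

Reachable from b12cc7c: {272cefe, 68c89e4, 773c237, 818ca2c, b12cc7c, c3f8041, c966f42, cdcd45b, d88f4bd, e872a3f, eb9ec12, f6dd901}.
Reachable from c3f8041: {68c89e4, 818ca2c, c3f8041}.
In b12cc7c's history but not c3f8041's: {272cefe, 773c237, b12cc7c, c966f42, cdcd45b, d88f4bd, e872a3f, eb9ec12, f6dd901} — 9 commits.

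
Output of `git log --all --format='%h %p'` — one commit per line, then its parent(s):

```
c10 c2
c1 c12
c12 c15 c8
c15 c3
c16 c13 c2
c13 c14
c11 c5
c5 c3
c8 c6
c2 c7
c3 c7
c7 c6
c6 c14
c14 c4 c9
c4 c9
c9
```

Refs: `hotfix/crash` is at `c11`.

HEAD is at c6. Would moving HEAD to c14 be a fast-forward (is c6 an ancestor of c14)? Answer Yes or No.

No

A fast-forward from c6 to c14 is possible iff c6 is an ancestor of c14.
Ancestors of c14: {c14, c4, c9}.
c6 is not among them, so fast-forward is not possible.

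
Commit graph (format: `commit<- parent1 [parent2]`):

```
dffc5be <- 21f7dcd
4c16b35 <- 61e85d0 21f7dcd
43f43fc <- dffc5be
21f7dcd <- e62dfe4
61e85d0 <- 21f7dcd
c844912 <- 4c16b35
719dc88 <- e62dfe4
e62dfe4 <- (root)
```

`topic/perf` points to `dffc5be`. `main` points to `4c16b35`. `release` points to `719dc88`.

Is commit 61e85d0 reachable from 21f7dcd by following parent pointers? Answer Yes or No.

Ancestors of 21f7dcd: {21f7dcd, e62dfe4}.
61e85d0 is not in that set, so it is not an ancestor of 21f7dcd.

No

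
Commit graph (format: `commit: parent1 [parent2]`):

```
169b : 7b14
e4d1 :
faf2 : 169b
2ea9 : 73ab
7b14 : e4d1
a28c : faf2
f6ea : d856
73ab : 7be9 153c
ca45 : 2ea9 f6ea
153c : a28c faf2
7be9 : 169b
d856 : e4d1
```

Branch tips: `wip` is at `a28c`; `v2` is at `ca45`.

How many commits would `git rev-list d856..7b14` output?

1

Reachable from 7b14: {7b14, e4d1}.
Reachable from d856: {d856, e4d1}.
In 7b14's history but not d856's: {7b14} — 1 commit.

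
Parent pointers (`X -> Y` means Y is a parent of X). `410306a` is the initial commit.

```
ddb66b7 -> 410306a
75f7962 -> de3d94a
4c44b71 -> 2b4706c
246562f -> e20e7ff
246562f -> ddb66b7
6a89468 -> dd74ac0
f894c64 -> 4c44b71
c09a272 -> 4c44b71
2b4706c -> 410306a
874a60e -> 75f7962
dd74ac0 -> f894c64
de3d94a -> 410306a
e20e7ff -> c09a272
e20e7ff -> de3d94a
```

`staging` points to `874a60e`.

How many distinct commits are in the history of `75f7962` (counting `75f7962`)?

3

Walking parent pointers from 75f7962: reachable set = {410306a, 75f7962, de3d94a}.
That is 3 commits.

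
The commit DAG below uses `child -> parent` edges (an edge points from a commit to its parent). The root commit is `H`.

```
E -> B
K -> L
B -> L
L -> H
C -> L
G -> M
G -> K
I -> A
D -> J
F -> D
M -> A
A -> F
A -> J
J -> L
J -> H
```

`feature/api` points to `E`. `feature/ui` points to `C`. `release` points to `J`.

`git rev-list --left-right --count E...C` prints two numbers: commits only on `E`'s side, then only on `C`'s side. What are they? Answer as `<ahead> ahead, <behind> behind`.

Reachable from E: {B, E, H, L}.
Reachable from C: {C, H, L}.
Only in E's history (ahead): {B, E} — 2.
Only in C's history (behind): {C} — 1.

2 ahead, 1 behind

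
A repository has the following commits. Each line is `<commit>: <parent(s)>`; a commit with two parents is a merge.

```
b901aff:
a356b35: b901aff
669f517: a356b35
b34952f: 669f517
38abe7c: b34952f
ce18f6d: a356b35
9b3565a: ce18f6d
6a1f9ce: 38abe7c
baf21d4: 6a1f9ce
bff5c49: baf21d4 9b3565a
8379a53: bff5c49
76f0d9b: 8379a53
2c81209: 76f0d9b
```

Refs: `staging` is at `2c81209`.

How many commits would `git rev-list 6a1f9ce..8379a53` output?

Reachable from 8379a53: {38abe7c, 669f517, 6a1f9ce, 8379a53, 9b3565a, a356b35, b34952f, b901aff, baf21d4, bff5c49, ce18f6d}.
Reachable from 6a1f9ce: {38abe7c, 669f517, 6a1f9ce, a356b35, b34952f, b901aff}.
In 8379a53's history but not 6a1f9ce's: {8379a53, 9b3565a, baf21d4, bff5c49, ce18f6d} — 5 commits.

5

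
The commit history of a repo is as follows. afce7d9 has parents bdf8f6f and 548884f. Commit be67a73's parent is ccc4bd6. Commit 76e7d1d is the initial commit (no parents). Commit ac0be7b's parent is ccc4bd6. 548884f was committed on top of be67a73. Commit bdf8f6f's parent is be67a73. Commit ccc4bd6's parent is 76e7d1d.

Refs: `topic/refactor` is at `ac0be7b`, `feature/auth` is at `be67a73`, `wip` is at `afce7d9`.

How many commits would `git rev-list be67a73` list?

Walking parent pointers from be67a73: reachable set = {76e7d1d, be67a73, ccc4bd6}.
That is 3 commits.

3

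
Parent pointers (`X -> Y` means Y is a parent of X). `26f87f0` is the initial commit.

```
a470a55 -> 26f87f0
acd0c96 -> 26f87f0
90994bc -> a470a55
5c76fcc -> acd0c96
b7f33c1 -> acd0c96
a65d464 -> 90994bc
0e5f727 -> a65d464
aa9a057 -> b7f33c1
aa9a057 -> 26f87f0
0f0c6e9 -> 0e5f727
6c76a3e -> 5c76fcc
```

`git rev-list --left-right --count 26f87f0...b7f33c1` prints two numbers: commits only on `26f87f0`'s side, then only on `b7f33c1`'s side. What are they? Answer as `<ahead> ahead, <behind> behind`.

0 ahead, 2 behind

Reachable from 26f87f0: {26f87f0}.
Reachable from b7f33c1: {26f87f0, acd0c96, b7f33c1}.
Only in 26f87f0's history (ahead): {} — 0.
Only in b7f33c1's history (behind): {acd0c96, b7f33c1} — 2.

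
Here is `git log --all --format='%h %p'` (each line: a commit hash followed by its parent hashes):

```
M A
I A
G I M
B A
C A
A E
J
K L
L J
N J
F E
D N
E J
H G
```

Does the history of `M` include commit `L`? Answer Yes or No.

Ancestors of M: {A, E, J, M}.
L is not in that set, so it is not an ancestor of M.

No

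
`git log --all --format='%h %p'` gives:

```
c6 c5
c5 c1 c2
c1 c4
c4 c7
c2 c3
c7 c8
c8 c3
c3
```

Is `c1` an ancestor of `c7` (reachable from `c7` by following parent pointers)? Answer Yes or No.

Ancestors of c7: {c3, c7, c8}.
c1 is not in that set, so it is not an ancestor of c7.

No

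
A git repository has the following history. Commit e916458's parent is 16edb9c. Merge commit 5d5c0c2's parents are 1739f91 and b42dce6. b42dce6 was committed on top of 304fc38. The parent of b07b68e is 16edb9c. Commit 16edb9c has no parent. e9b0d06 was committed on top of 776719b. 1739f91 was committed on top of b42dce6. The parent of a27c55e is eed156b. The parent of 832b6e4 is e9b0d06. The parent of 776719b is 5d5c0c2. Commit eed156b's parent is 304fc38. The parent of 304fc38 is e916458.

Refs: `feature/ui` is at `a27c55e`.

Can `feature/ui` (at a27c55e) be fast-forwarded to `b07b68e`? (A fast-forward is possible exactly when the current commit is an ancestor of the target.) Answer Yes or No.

No

A fast-forward from a27c55e to b07b68e is possible iff a27c55e is an ancestor of b07b68e.
Ancestors of b07b68e: {16edb9c, b07b68e}.
a27c55e is not among them, so fast-forward is not possible.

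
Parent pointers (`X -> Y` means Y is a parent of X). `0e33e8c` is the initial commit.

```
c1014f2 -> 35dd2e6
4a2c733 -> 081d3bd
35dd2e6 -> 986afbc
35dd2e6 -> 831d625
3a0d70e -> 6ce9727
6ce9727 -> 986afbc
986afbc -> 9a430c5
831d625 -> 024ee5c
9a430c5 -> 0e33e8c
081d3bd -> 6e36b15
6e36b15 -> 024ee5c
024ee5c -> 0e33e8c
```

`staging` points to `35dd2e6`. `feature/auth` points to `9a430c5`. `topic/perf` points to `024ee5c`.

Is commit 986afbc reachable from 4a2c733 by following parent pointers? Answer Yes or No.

No

Ancestors of 4a2c733: {024ee5c, 081d3bd, 0e33e8c, 4a2c733, 6e36b15}.
986afbc is not in that set, so it is not an ancestor of 4a2c733.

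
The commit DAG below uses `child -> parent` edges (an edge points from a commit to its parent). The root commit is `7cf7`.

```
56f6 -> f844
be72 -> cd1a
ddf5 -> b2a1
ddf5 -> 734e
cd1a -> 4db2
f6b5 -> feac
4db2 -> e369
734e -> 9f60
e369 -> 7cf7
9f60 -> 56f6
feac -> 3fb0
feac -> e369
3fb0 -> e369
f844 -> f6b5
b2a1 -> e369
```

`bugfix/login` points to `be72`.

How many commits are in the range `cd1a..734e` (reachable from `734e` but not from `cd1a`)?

Reachable from 734e: {3fb0, 56f6, 734e, 7cf7, 9f60, e369, f6b5, f844, feac}.
Reachable from cd1a: {4db2, 7cf7, cd1a, e369}.
In 734e's history but not cd1a's: {3fb0, 56f6, 734e, 9f60, f6b5, f844, feac} — 7 commits.

7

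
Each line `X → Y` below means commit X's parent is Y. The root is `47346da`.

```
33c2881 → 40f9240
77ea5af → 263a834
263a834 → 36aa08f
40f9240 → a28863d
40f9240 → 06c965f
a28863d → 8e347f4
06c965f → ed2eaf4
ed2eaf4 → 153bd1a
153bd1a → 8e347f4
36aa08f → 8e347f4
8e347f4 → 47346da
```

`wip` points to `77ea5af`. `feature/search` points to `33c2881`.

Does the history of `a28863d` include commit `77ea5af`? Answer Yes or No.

No

Ancestors of a28863d: {47346da, 8e347f4, a28863d}.
77ea5af is not in that set, so it is not an ancestor of a28863d.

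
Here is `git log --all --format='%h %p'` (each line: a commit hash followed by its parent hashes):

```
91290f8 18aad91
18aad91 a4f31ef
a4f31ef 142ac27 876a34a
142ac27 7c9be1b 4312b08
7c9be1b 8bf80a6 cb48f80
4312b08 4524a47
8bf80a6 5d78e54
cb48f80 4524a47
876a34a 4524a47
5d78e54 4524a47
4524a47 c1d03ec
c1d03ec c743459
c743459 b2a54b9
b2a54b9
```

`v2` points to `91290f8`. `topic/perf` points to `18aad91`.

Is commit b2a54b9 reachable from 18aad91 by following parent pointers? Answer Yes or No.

Yes

Ancestors of 18aad91 (commits reachable by following parents): {142ac27, 18aad91, 4312b08, 4524a47, 5d78e54, 7c9be1b, 876a34a, 8bf80a6, a4f31ef, b2a54b9, c1d03ec, c743459, cb48f80}.
b2a54b9 is in that set, so it is an ancestor of 18aad91.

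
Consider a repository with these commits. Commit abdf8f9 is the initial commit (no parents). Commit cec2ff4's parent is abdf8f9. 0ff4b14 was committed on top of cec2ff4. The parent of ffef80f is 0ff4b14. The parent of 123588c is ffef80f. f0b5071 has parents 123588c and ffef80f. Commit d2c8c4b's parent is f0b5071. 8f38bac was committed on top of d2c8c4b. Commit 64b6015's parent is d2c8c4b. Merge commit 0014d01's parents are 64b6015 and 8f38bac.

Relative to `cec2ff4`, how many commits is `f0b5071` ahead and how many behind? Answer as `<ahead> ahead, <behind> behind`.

4 ahead, 0 behind

Reachable from f0b5071: {0ff4b14, 123588c, abdf8f9, cec2ff4, f0b5071, ffef80f}.
Reachable from cec2ff4: {abdf8f9, cec2ff4}.
Only in f0b5071's history (ahead): {0ff4b14, 123588c, f0b5071, ffef80f} — 4.
Only in cec2ff4's history (behind): {} — 0.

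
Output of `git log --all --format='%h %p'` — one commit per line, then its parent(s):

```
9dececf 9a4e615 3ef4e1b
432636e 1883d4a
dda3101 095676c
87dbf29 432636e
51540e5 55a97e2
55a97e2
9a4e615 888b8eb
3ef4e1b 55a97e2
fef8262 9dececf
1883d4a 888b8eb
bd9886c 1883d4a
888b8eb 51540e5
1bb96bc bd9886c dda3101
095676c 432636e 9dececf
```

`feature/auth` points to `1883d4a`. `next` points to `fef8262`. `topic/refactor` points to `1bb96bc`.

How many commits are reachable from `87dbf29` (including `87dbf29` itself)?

6

Walking parent pointers from 87dbf29: reachable set = {1883d4a, 432636e, 51540e5, 55a97e2, 87dbf29, 888b8eb}.
That is 6 commits.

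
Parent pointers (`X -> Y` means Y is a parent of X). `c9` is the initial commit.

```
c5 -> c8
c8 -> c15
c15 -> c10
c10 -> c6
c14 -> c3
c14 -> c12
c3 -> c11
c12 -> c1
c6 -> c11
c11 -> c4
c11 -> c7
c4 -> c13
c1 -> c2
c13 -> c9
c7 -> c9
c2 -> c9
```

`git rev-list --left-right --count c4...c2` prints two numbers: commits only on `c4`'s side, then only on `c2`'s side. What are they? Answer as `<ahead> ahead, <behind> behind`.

2 ahead, 1 behind

Reachable from c4: {c13, c4, c9}.
Reachable from c2: {c2, c9}.
Only in c4's history (ahead): {c13, c4} — 2.
Only in c2's history (behind): {c2} — 1.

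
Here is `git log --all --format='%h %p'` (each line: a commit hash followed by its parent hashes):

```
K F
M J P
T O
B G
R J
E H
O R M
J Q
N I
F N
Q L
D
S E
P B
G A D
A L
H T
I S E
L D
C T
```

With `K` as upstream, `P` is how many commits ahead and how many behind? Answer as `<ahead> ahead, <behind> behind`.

Reachable from P: {A, B, D, G, L, P}.
Reachable from K: {A, B, D, E, F, G, H, I, J, K, L, M, N, O, P, Q, R, S, T}.
Only in P's history (ahead): {} — 0.
Only in K's history (behind): {E, F, H, I, J, K, M, N, O, Q, R, S, T} — 13.

0 ahead, 13 behind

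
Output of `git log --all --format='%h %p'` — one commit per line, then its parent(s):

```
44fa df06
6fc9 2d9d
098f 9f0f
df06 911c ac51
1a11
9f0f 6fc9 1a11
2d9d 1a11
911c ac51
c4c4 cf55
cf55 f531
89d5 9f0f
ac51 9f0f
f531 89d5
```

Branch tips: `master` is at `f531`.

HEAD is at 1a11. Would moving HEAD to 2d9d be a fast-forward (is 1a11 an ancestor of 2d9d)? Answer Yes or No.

Yes

A fast-forward from 1a11 to 2d9d is possible iff 1a11 is an ancestor of 2d9d.
Ancestors of 2d9d: {1a11, 2d9d}.
1a11 is among them, so fast-forward is possible.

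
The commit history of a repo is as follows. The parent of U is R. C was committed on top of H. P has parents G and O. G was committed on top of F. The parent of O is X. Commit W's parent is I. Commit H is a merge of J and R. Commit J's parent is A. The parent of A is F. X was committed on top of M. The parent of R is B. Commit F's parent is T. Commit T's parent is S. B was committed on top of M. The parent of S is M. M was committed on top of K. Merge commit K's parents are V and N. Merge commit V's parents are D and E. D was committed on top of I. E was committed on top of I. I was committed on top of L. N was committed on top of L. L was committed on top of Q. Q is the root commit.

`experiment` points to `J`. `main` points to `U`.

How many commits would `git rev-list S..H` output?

7

Reachable from H: {A, B, D, E, F, H, I, J, K, L, M, N, Q, R, S, T, V}.
Reachable from S: {D, E, I, K, L, M, N, Q, S, V}.
In H's history but not S's: {A, B, F, H, J, R, T} — 7 commits.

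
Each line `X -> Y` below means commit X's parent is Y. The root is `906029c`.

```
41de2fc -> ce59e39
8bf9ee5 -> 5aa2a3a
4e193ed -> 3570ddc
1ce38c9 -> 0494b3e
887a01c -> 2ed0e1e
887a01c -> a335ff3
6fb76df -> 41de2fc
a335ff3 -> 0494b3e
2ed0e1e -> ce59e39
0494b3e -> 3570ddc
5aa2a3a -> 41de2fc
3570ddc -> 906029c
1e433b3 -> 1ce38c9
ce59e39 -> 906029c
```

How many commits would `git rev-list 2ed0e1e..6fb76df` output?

Reachable from 6fb76df: {41de2fc, 6fb76df, 906029c, ce59e39}.
Reachable from 2ed0e1e: {2ed0e1e, 906029c, ce59e39}.
In 6fb76df's history but not 2ed0e1e's: {41de2fc, 6fb76df} — 2 commits.

2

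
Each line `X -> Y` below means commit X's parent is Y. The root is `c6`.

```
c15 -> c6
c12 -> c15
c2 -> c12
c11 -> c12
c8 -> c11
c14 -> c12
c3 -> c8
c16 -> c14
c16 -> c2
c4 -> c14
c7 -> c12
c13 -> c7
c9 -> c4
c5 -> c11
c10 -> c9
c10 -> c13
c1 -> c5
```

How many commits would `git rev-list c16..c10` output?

5

Reachable from c10: {c10, c12, c13, c14, c15, c4, c6, c7, c9}.
Reachable from c16: {c12, c14, c15, c16, c2, c6}.
In c10's history but not c16's: {c10, c13, c4, c7, c9} — 5 commits.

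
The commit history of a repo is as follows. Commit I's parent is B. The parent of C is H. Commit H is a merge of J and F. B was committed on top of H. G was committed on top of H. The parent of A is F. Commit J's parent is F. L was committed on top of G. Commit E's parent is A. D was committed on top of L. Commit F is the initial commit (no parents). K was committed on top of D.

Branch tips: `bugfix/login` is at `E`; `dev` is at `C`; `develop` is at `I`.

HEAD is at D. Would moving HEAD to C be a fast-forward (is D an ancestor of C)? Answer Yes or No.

A fast-forward from D to C is possible iff D is an ancestor of C.
Ancestors of C: {C, F, H, J}.
D is not among them, so fast-forward is not possible.

No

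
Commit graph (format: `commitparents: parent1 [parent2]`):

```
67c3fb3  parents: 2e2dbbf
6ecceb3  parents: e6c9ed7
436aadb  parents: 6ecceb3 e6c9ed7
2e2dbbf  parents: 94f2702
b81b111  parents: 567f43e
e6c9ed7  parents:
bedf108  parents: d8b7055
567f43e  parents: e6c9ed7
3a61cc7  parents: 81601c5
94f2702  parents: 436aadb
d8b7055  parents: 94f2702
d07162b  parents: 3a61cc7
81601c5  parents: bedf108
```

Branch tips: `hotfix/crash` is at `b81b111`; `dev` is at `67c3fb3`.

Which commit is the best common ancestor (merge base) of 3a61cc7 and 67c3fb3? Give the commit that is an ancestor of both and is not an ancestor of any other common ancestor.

94f2702

Ancestors of 3a61cc7: {3a61cc7, 436aadb, 6ecceb3, 81601c5, 94f2702, bedf108, d8b7055, e6c9ed7}.
Ancestors of 67c3fb3: {2e2dbbf, 436aadb, 67c3fb3, 6ecceb3, 94f2702, e6c9ed7}.
Common ancestors: {436aadb, 6ecceb3, 94f2702, e6c9ed7}.
Among these, 94f2702 is not an ancestor of any other common ancestor — it is the merge base.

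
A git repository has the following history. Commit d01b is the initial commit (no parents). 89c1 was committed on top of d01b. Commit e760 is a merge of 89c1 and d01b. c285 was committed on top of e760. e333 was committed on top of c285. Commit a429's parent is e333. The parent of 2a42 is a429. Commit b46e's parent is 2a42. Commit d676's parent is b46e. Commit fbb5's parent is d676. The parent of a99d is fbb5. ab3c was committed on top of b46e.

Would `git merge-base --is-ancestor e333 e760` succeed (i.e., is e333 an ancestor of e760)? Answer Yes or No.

No

Ancestors of e760: {89c1, d01b, e760}.
e333 is not in that set, so it is not an ancestor of e760.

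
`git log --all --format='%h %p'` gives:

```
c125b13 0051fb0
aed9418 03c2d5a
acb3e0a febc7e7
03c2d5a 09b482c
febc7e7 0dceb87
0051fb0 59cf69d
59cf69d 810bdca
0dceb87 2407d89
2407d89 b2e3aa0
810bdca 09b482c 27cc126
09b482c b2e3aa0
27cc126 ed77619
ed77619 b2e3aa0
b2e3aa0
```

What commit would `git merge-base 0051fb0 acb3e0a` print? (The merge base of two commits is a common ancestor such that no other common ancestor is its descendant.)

Ancestors of 0051fb0: {0051fb0, 09b482c, 27cc126, 59cf69d, 810bdca, b2e3aa0, ed77619}.
Ancestors of acb3e0a: {0dceb87, 2407d89, acb3e0a, b2e3aa0, febc7e7}.
Common ancestors: {b2e3aa0}.
The only common ancestor is b2e3aa0, so it is the merge base.

b2e3aa0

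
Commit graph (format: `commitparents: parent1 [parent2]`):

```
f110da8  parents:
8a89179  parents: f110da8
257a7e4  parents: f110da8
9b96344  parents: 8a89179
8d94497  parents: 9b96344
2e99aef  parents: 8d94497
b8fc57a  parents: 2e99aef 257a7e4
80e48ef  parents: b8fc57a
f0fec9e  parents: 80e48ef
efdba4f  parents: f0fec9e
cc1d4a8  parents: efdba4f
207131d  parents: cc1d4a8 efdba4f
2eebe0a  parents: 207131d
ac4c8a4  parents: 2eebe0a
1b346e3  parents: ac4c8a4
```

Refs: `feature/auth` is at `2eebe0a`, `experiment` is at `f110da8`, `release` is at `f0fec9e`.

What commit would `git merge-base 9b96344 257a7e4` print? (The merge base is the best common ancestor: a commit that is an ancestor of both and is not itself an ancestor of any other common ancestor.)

Ancestors of 9b96344: {8a89179, 9b96344, f110da8}.
Ancestors of 257a7e4: {257a7e4, f110da8}.
Common ancestors: {f110da8}.
The only common ancestor is f110da8, so it is the merge base.

f110da8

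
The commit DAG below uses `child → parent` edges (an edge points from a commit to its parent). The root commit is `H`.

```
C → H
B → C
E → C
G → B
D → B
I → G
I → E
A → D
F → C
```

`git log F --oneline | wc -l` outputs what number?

Walking parent pointers from F: reachable set = {C, F, H}.
That is 3 commits.

3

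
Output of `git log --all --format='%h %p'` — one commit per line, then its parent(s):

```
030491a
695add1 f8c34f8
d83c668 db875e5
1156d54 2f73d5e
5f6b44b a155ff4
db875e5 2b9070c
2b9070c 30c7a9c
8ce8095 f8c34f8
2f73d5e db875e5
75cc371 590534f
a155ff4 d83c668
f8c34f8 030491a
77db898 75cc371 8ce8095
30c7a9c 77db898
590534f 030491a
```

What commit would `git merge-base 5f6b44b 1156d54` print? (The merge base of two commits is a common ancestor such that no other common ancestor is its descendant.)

db875e5

Ancestors of 5f6b44b: {030491a, 2b9070c, 30c7a9c, 590534f, 5f6b44b, 75cc371, 77db898, 8ce8095, a155ff4, d83c668, db875e5, f8c34f8}.
Ancestors of 1156d54: {030491a, 1156d54, 2b9070c, 2f73d5e, 30c7a9c, 590534f, 75cc371, 77db898, 8ce8095, db875e5, f8c34f8}.
Common ancestors: {030491a, 2b9070c, 30c7a9c, 590534f, 75cc371, 77db898, 8ce8095, db875e5, f8c34f8}.
Among these, db875e5 is not an ancestor of any other common ancestor — it is the merge base.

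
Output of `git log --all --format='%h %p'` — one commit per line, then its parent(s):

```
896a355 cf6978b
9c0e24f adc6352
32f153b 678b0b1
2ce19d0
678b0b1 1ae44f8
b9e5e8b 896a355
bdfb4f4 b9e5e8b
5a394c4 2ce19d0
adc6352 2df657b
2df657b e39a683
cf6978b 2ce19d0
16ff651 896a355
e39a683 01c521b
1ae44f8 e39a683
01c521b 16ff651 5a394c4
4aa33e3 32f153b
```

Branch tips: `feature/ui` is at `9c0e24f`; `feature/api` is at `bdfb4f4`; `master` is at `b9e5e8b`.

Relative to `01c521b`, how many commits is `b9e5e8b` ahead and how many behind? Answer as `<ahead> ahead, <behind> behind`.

Reachable from b9e5e8b: {2ce19d0, 896a355, b9e5e8b, cf6978b}.
Reachable from 01c521b: {01c521b, 16ff651, 2ce19d0, 5a394c4, 896a355, cf6978b}.
Only in b9e5e8b's history (ahead): {b9e5e8b} — 1.
Only in 01c521b's history (behind): {01c521b, 16ff651, 5a394c4} — 3.

1 ahead, 3 behind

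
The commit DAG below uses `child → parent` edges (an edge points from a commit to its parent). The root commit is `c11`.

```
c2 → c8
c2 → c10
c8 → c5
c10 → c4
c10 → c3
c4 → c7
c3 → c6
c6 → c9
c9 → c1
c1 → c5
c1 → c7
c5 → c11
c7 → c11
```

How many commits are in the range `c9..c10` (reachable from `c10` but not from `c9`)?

Reachable from c10: {c1, c10, c11, c3, c4, c5, c6, c7, c9}.
Reachable from c9: {c1, c11, c5, c7, c9}.
In c10's history but not c9's: {c10, c3, c4, c6} — 4 commits.

4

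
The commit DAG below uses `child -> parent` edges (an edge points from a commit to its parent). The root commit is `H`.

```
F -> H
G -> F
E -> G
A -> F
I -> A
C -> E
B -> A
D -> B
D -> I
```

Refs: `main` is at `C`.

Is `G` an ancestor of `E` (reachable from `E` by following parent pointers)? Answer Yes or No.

Yes

Ancestors of E (commits reachable by following parents): {E, F, G, H}.
G is in that set, so it is an ancestor of E.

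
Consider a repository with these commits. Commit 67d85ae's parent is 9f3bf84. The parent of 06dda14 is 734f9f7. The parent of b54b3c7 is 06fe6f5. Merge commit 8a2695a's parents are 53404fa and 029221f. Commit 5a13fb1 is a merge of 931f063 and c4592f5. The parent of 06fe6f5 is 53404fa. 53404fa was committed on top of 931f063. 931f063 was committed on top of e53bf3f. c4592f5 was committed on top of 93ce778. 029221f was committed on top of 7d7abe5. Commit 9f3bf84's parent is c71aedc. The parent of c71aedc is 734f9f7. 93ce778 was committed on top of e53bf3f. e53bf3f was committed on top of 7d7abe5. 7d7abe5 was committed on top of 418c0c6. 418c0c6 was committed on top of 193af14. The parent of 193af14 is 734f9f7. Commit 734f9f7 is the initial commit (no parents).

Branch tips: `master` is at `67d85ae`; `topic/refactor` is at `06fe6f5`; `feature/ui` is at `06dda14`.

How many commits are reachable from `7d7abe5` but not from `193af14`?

2

Reachable from 7d7abe5: {193af14, 418c0c6, 734f9f7, 7d7abe5}.
Reachable from 193af14: {193af14, 734f9f7}.
In 7d7abe5's history but not 193af14's: {418c0c6, 7d7abe5} — 2 commits.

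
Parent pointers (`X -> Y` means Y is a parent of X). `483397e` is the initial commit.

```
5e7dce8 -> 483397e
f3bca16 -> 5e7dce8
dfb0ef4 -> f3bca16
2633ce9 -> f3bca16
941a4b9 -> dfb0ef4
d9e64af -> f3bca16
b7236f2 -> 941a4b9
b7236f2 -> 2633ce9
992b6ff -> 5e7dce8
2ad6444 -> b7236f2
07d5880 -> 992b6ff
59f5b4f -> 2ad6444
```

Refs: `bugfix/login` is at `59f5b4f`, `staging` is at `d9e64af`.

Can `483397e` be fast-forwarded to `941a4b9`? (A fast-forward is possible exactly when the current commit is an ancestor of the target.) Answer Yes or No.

A fast-forward from 483397e to 941a4b9 is possible iff 483397e is an ancestor of 941a4b9.
Ancestors of 941a4b9: {483397e, 5e7dce8, 941a4b9, dfb0ef4, f3bca16}.
483397e is among them, so fast-forward is possible.

Yes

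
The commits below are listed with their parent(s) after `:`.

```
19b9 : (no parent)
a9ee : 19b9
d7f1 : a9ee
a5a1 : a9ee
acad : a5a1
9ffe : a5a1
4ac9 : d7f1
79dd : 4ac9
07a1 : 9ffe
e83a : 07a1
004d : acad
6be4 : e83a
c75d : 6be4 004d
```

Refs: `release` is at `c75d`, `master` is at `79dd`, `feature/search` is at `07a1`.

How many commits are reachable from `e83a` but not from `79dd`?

Reachable from e83a: {07a1, 19b9, 9ffe, a5a1, a9ee, e83a}.
Reachable from 79dd: {19b9, 4ac9, 79dd, a9ee, d7f1}.
In e83a's history but not 79dd's: {07a1, 9ffe, a5a1, e83a} — 4 commits.

4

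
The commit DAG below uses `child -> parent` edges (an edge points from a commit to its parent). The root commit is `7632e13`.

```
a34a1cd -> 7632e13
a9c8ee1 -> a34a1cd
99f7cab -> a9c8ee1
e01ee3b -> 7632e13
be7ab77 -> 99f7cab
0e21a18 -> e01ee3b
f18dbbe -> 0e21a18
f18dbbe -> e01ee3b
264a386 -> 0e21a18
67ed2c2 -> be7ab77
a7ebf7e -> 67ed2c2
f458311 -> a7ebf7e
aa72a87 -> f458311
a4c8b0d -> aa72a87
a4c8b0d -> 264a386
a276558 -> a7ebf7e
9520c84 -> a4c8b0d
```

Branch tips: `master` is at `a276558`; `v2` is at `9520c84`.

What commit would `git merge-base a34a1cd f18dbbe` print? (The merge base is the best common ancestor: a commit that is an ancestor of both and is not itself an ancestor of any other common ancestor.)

7632e13

Ancestors of a34a1cd: {7632e13, a34a1cd}.
Ancestors of f18dbbe: {0e21a18, 7632e13, e01ee3b, f18dbbe}.
Common ancestors: {7632e13}.
The only common ancestor is 7632e13, so it is the merge base.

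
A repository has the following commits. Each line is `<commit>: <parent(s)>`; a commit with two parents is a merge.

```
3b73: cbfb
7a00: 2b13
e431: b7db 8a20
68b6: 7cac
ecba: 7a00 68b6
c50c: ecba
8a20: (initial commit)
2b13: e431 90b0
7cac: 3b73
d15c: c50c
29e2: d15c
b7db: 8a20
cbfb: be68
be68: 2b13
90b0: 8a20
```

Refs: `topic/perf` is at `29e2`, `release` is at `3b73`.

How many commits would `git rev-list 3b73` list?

Walking parent pointers from 3b73: reachable set = {2b13, 3b73, 8a20, 90b0, b7db, be68, cbfb, e431}.
That is 8 commits.

8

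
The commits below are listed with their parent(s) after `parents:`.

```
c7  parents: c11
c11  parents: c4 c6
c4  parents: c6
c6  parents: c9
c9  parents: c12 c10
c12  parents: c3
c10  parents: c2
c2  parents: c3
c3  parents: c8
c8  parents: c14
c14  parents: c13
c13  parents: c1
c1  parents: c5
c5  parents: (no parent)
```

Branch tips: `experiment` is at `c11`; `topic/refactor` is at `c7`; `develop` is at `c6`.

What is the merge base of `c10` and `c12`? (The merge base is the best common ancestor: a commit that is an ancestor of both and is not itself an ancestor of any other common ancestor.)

Ancestors of c10: {c1, c10, c13, c14, c2, c3, c5, c8}.
Ancestors of c12: {c1, c12, c13, c14, c3, c5, c8}.
Common ancestors: {c1, c13, c14, c3, c5, c8}.
Among these, c3 is not an ancestor of any other common ancestor — it is the merge base.

c3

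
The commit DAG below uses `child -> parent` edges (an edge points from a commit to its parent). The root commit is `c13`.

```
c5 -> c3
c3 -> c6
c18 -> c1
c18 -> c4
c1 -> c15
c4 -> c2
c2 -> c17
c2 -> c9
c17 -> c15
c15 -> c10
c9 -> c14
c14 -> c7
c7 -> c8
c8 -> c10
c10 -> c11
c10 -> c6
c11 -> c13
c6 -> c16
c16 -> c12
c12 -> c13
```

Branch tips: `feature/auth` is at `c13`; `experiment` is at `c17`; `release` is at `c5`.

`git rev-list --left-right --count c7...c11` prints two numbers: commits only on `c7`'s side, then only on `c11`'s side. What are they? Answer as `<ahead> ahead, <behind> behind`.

6 ahead, 0 behind

Reachable from c7: {c10, c11, c12, c13, c16, c6, c7, c8}.
Reachable from c11: {c11, c13}.
Only in c7's history (ahead): {c10, c12, c16, c6, c7, c8} — 6.
Only in c11's history (behind): {} — 0.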